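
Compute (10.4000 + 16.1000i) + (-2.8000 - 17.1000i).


Real: 10.4 - 2.8 = 7.6
Imag: 16.1 - 17.1 = -1

7.6000 - i


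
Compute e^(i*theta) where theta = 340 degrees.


cos(340°) = 0.9397
sin(340°) = -0.3420

e^(i*340°) = 0.9397 - 0.3420i


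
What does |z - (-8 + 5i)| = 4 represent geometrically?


|z - z0| = r is a circle with center z0 and radius r.
Center = (-8, 5), radius = 4

Circle with center (-8, 5) and radius 4


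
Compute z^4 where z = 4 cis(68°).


r^4 = 4^4 = 256
n*theta = 4*68° = 272° = 272° (mod 360)
a = 256*cos(272°) = 8.9343
b = 256*sin(272°) = -255.8441

256 cis(272°) = 8.9343 - 255.8441i


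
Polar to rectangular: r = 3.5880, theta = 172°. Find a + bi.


a = 3.5880*cos(172°) = 3.5880*(-0.99027) = -3.5531
b = 3.5880*sin(172°) = 3.5880*0.1392 = 0.4994

-3.5531 + 0.4994i


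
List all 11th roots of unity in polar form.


The 11th roots of unity are cis(360k/11°) for k=0..10
Angle step = 360/11 = 32.7273°
Primitive root: cis(32.7273°)
Primitive root = 0.8413 + 0.5406i

11 roots at angles: 0°, 32.7273°, 65.4545°, 98.1818°, 130.9091°, 163.6364°, 196.3636°, 229.0909°, 261.8182°, 294.5455°, 327.2727°


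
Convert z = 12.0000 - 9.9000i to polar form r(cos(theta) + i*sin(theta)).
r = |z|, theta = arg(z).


r = sqrt(144+98.01) = sqrt(242.01) = 15.5567
theta = atan2(-9.9, 12) = -39.5226 degrees

r = 15.5567, theta = -39.5226 degrees


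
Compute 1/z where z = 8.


|z|^2 = 64+0 = 64
1/z = (8 - 0i)/64

1/z = 0.1250 + 0i


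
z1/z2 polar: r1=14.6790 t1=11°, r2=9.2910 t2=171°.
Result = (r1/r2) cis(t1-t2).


r = 14.6790 / 9.2910 = 1.5799
theta = 11° - 171° = -160° = 200° (mod 360)

1.5799 cis(200°)


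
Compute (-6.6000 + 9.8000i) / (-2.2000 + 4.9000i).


Conjugate of z2 = -2.2000 - 4.9000i
Numerator: (-6.6000 + 9.8000i)(-2.2000 - 4.9000i) = 62.5400 + 10.7800i
Denominator: (-2.2)^2 + 4.9^2 = 28.85
Result = (62.5400 + 10.7800i)/28.85

2.1678 + 0.3737i


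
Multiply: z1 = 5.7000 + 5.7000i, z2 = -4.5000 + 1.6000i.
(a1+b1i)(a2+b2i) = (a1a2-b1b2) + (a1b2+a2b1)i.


Real = 5.7*(-4.5) - 5.7*1.6 = -25.65 - 9.12 = -34.77
Imag = 5.7*1.6 - (4.5)*5.7 = 9.12 - (25.65) = -16.53

-34.7700 - 16.5300i


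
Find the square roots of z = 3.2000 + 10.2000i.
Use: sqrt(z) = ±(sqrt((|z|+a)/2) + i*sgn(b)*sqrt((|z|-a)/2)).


|z| = sqrt(10.24+104.04) = 10.6902
sqrt((|z|+a)/2) = sqrt((10.6902+3.2)/2) = sqrt(6.9451) = 2.6354
sqrt((|z|-a)/2) = sqrt((10.6902-3.2)/2) = sqrt(3.7451) = 1.9352

±(2.6354 + 1.9352i) i.e. 2.6354 + 1.9352i and -2.6354 - 1.9352i


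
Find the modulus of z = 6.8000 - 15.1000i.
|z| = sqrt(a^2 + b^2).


|z| = sqrt(6.8^2 + (-15.1)^2) = sqrt(46.24 + 228.01) = sqrt(274.25) = 16.5605

|z| = 16.5605


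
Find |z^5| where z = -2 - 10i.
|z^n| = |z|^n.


|z| = sqrt(4+100) = sqrt(104) = 10.1980
|z^5| = |z|^5 = (sqrt(104))^5 = 104^2 * sqrt(104) = 10816*sqrt(104)

|z^5| = 10816*sqrt(104) ≈ 110301.9901


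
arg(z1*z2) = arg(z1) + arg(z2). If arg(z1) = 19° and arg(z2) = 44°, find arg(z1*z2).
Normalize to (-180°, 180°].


arg(z1*z2) = 19° + 44° = 63°
Normalized to (-180°, 180°]: 63°

63°


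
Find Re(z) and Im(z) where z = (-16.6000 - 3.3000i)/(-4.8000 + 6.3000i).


Multiply by conjugate: (-16.6000 - 3.3000i)(-4.8000 - 6.3000i) / ((-4.8)^2 + 6.3^2)
Numerator real = -16.6*(-4.8) - (3.3)*6.3 = 58.89
Numerator imag = -3.3*(-4.8) - (-16.6)*6.3 = 120.42
Denominator = 62.73
Re(z) = 58.89/62.73 = 0.9388
Im(z) = 120.42/62.73 = 1.9197

Re(z) = 0.9388, Im(z) = 1.9197


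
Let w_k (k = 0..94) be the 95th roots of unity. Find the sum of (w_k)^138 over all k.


The roots are w_k = w^k with w = e^(2*pi*i/95), and (w^k)^138 = (w^138)^k.
So S = 1 + u + u^2 + ... + u^(94) with u = w^138.
138 = 1*95 + 43, so 138 is not a multiple of 95: u = (w^95)^1 * w^43 = w^43 ≠ 1 (w is a primitive 95th root), while u^95 = (w^95)^138 = 1.
Geometric series: S = (1 - u^95)/(1 - u) = (1 - 1)/(1 - u) = 0

S = 0


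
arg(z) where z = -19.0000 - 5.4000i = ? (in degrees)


Re = -19, Im = -5.4
arg = atan2(-5.4, -19) = -164.1343 degrees

arg(z) = -164.1343 degrees


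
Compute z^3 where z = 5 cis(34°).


r^3 = 5^3 = 125
n*theta = 3*34° = 102° = 102° (mod 360)
a = 125*cos(102°) = -25.9890
b = 125*sin(102°) = 122.2685

125 cis(102°) = -25.9890 + 122.2685i


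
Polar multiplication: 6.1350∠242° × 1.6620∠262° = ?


r = 6.1350 * 1.6620 = 10.1964
theta = 242° + 262° = 504° = 144° (mod 360)

10.1964 cis(144°)


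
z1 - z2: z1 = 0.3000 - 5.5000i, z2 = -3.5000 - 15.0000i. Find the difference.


Real: 0.3 + 3.5 = 3.8
Imag: -5.5 + 15 = 9.5

3.8000 + 9.5000i


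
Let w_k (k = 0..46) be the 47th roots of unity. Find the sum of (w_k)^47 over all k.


The roots are w_k = w^k with w = e^(2*pi*i/47), and (w^k)^47 = (w^47)^k.
So S = 1 + u + u^2 + ... + u^(46) with u = w^47.
47 = 1*47 + 0, so 47 is a multiple of 47 and u = (w^47)^1 = 1.
Every one of the 47 terms equals 1: S = 47

S = 47


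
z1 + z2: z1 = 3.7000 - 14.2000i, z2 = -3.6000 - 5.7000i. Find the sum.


Real: 3.7 - 3.6 = 0.1
Imag: -14.2 - 5.7 = -19.9

0.1000 - 19.9000i


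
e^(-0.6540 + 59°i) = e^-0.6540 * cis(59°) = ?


e^-0.6540 = 0.5200
cos(59°) = 0.515
sin(59°) = 0.8572
Real = 0.5200*0.515 = 0.2678
Imag = 0.5200*0.8572 = 0.4457

0.2678 + 0.4457i


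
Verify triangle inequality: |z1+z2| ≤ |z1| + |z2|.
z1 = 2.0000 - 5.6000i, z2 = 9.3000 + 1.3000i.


|z1| = sqrt(2^2 + (-5.6)^2) = sqrt(35.36) = 5.9464
|z2| = sqrt(9.3^2 + 1.3^2) = sqrt(88.18) = 9.3904
z1+z2 = 11.3000 - 4.3000i
|z1+z2| = sqrt(146.18) = 12.0905
|z1|+|z2| = 5.9464 + 9.3904 = 15.3368

|z1+z2| = 12.0905 ≤ |z1|+|z2| = 15.3368 (verified)


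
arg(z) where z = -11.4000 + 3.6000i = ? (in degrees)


Re = -11.4, Im = 3.6
arg = atan2(3.6, -11.4) = 162.4744 degrees

arg(z) = 162.4744 degrees


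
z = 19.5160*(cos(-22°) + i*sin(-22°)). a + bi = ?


a = 19.5160*cos(-22°) = 19.5160*0.927184 = 18.0949
b = 19.5160*sin(-22°) = 19.5160*(-0.374607) = -7.3108

18.0949 - 7.3108i


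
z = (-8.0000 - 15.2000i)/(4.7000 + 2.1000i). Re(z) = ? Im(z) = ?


Multiply by conjugate: (-8.0000 - 15.2000i)(4.7000 - 2.1000i) / (4.7^2 + 2.1^2)
Numerator real = -8*4.7 - (15.2)*2.1 = -69.52
Numerator imag = -15.2*4.7 - (-8)*2.1 = -54.64
Denominator = 26.5
Re(z) = -69.52/26.5 = -2.6234
Im(z) = -54.64/26.5 = -2.0619

Re(z) = -2.6234, Im(z) = -2.0619


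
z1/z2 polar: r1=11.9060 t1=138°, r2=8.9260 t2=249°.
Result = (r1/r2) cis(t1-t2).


r = 11.9060 / 8.9260 = 1.3339
theta = 138° - 249° = -111° = 249° (mod 360)

1.3339 cis(249°)


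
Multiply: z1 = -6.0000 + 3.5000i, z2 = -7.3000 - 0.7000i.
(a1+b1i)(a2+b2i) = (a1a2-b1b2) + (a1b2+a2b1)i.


Real = -6*(-7.3) - 3.5*(-0.7) = 43.8 - (-2.45) = 46.25
Imag = -6*(-0.7) - (7.3)*3.5 = 4.2 - (25.55) = -21.35

46.2500 - 21.3500i


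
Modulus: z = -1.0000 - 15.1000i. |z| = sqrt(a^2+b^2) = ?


|z| = sqrt((-1)^2 + (-15.1)^2) = sqrt(1 + 228.01) = sqrt(229.01) = 15.1331

|z| = 15.1331


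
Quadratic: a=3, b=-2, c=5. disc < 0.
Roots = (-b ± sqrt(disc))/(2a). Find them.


disc = (-2)^2 - 4*3*5 = 4 - 60 = -56
sqrt(|disc|) = sqrt(56) = 7.4833
Real part = 2/(2*3) = 0.3333
Imag part = 7.4833/(2*3) = 1.2472

0.3333 ± 1.2472i


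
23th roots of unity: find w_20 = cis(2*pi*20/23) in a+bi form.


Angle = 360*20/23 = 313.0435°
a = cos(313.0435°) = 0.6826
b = sin(313.0435°) = -0.7308

0.6826 - 0.7308i


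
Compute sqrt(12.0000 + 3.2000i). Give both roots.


|z| = sqrt(144+10.24) = 12.4193
sqrt((|z|+a)/2) = sqrt((12.4193+12)/2) = sqrt(12.2097) = 3.4942
sqrt((|z|-a)/2) = sqrt((12.4193-12)/2) = sqrt(0.2097) = 0.4579

±(3.4942 + 0.4579i) i.e. 3.4942 + 0.4579i and -3.4942 - 0.4579i


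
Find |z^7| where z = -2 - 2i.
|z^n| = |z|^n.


|z| = sqrt(4+4) = sqrt(8) = 2.8284
|z^7| = |z|^7 = (sqrt(8))^7 = 8^3 * sqrt(8) = 512*sqrt(8)

|z^7| = 512*sqrt(8) ≈ 1448.1547


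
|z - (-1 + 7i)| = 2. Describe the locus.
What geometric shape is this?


|z - z0| = r is a circle with center z0 and radius r.
Center = (-1, 7), radius = 2

Circle with center (-1, 7) and radius 2


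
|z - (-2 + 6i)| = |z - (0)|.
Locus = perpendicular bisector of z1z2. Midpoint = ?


Equal distances means the locus is the perpendicular bisector of z1 and z2.
Midpoint = ((-2+0)/2, (6+0)/2) = (-1.0000, 3.0000)

Perpendicular bisector through (-1.0000, 3.0000)


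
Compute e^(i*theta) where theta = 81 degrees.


cos(81°) = 0.1564
sin(81°) = 0.9877

e^(i*81°) = 0.1564 + 0.9877i


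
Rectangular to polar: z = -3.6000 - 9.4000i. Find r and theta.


r = sqrt(12.96+88.36) = sqrt(101.32) = 10.0658
theta = atan2(-9.4, -3.6) = -110.9558 degrees

r = 10.0658, theta = -110.9558 degrees


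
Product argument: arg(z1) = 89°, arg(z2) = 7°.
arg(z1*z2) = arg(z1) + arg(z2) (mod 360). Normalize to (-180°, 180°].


arg(z1*z2) = 89° + 7° = 96°
Normalized to (-180°, 180°]: 96°

96°


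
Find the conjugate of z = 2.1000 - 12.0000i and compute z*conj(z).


z_bar = 2.1000 + 12.0000i
z*z_bar = 2.1^2 + (-12)^2 = 4.41 + 144 = 148.41

z_bar = 2.1000 + 12.0000i, z*z_bar = 148.41


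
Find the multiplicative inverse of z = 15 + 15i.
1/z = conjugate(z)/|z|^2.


|z|^2 = 225+225 = 450
1/z = (15 - 15i)/450

1/z = 0.0333 - 0.0333i


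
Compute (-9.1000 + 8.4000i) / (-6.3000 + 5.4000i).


Conjugate of z2 = -6.3000 - 5.4000i
Numerator: (-9.1000 + 8.4000i)(-6.3000 - 5.4000i) = 102.6900 - 3.7800i
Denominator: (-6.3)^2 + 5.4^2 = 68.85
Result = (102.6900 - 3.7800i)/68.85

1.4915 - 0.0549i


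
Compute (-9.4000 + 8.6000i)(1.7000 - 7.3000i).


Real = -9.4*1.7 - 8.6*(-7.3) = -15.98 - (-62.78) = 46.8
Imag = -9.4*(-7.3) + 1.7*8.6 = 68.62 + 14.62 = 83.24

46.8000 + 83.2400i


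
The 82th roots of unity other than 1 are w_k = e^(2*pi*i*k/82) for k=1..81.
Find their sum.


With w = e^(2*pi*i/82), all 82 of the 82th roots of unity w^0 = 1, w, ..., w^(81) sum to 0: 1 + w + ... + w^(81) = (1 - w^82)/(1 - w) = 0 since w^82 = 1, w ≠ 1.
Removing the root 1: w + w^2 + ... + w^(81) = 0 - 1 = -1

Sum = -1


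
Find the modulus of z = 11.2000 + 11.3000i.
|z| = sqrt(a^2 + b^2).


|z| = sqrt(11.2^2 + 11.3^2) = sqrt(125.44 + 127.69) = sqrt(253.13) = 15.9101

|z| = 15.9101


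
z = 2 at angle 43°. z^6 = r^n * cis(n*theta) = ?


r^6 = 2^6 = 64
n*theta = 6*43° = 258° = 258° (mod 360)
a = 64*cos(258°) = -13.3063
b = 64*sin(258°) = -62.6014

64 cis(258°) = -13.3063 - 62.6014i


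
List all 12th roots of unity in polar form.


The 12th roots of unity are cis(360k/12°) for k=0..11
Angle step = 360/12 = 30°
Primitive root: cis(30°)
Primitive root = 0.8660 + 0.5000i

12 roots at angles: 0°, 30°, 60°, 90°, 120°, 150°, 180°, 210°, 240°, 270°, 300°, 330°


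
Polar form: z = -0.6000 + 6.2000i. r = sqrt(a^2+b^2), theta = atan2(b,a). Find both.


r = sqrt(0.36+38.44) = sqrt(38.8) = 6.2290
theta = atan2(6.2, -0.6) = 95.5275 degrees

r = 6.2290, theta = 95.5275 degrees


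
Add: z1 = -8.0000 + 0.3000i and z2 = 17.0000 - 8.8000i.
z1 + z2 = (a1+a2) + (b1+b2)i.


Real: -8 + 17 = 9
Imag: 0.3 - 8.8 = -8.5

9.0000 - 8.5000i


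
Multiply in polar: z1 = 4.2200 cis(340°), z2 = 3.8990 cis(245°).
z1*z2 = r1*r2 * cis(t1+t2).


r = 4.2200 * 3.8990 = 16.4538
theta = 340° + 245° = 585° = 225° (mod 360)

16.4538 cis(225°)


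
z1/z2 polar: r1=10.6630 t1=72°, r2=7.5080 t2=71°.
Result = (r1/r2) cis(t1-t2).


r = 10.6630 / 7.5080 = 1.4202
theta = 72° - 71° = 1° = 1° (mod 360)

1.4202 cis(1°)


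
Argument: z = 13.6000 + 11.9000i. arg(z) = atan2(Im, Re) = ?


Re = 13.6, Im = 11.9
arg = atan2(11.9, 13.6) = 41.1859 degrees

arg(z) = 41.1859 degrees


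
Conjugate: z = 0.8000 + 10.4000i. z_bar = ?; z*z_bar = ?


z_bar = 0.8000 - 10.4000i
z*z_bar = 0.8^2 + 10.4^2 = 0.64 + 108.16 = 108.8

z_bar = 0.8000 - 10.4000i, z*z_bar = 108.8


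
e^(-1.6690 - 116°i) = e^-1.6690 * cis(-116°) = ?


e^-1.6690 = 0.18844
cos(-116°) = -0.4384
sin(-116°) = -0.8988
Real = 0.18844*(-0.4384) = -0.0826
Imag = 0.18844*(-0.8988) = -0.1694

-0.0826 - 0.1694i


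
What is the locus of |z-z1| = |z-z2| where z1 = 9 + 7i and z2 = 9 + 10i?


Equal distances means the locus is the perpendicular bisector of z1 and z2.
Midpoint = ((9+9)/2, (7+10)/2) = (9.0000, 8.5000)

Perpendicular bisector through (9.0000, 8.5000)


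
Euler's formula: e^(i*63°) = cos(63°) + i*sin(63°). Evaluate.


cos(63°) = 0.4540
sin(63°) = 0.8910

e^(i*63°) = 0.4540 + 0.8910i


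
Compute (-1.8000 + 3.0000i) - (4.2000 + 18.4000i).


Real: -1.8 - 4.2 = -6
Imag: 3 - 18.4 = -15.4

-6.0000 - 15.4000i


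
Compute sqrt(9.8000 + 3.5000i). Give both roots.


|z| = sqrt(96.04+12.25) = 10.4062
sqrt((|z|+a)/2) = sqrt((10.4062+9.8)/2) = sqrt(10.1031) = 3.1785
sqrt((|z|-a)/2) = sqrt((10.4062-9.8)/2) = sqrt(0.3031) = 0.5506

±(3.1785 + 0.5506i) i.e. 3.1785 + 0.5506i and -3.1785 - 0.5506i


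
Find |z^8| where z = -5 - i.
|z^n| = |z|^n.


|z| = sqrt(25+1) = sqrt(26) = 5.0990
|z^8| = |z|^8 = (sqrt(26))^8 = 26^4 = 456976

|z^8| = 456976


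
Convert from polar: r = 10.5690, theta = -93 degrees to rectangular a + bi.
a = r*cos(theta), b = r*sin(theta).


a = 10.5690*cos(-93°) = 10.5690*(-0.052336) = -0.5531
b = 10.5690*sin(-93°) = 10.5690*(-0.99863) = -10.5545

-0.5531 - 10.5545i


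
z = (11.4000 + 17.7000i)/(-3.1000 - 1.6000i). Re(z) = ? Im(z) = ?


Multiply by conjugate: (11.4000 + 17.7000i)(-3.1000 + 1.6000i) / ((-3.1)^2 + (-1.6)^2)
Numerator real = 11.4*(-3.1) + 17.7*(-1.6) = -63.66
Numerator imag = 17.7*(-3.1) - 11.4*(-1.6) = -36.63
Denominator = 12.17
Re(z) = -63.66/12.17 = -5.2309
Im(z) = -36.63/12.17 = -3.0099

Re(z) = -5.2309, Im(z) = -3.0099


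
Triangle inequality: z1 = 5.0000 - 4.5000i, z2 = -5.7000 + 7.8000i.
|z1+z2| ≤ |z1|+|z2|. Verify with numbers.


|z1| = sqrt(5^2 + (-4.5)^2) = sqrt(45.25) = 6.7268
|z2| = sqrt((-5.7)^2 + 7.8^2) = sqrt(93.33) = 9.6607
z1+z2 = -0.7000 + 3.3000i
|z1+z2| = sqrt(11.38) = 3.3734
|z1|+|z2| = 6.7268 + 9.6607 = 16.3875

|z1+z2| = 3.3734 ≤ |z1|+|z2| = 16.3875 (verified)


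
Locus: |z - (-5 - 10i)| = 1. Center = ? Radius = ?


|z - z0| = r is a circle with center z0 and radius r.
Center = (-5, -10), radius = 1

Circle with center (-5, -10) and radius 1


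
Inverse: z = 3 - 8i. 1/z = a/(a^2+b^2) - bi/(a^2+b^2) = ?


|z|^2 = 9+64 = 73
1/z = (3 + 8i)/73

1/z = 0.0411 + 0.1096i


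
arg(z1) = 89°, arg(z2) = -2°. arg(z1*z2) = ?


arg(z1*z2) = 89° - 2° = 87°
Normalized to (-180°, 180°]: 87°

87°


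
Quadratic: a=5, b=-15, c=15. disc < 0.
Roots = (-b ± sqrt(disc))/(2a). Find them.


disc = (-15)^2 - 4*5*15 = 225 - 300 = -75
sqrt(|disc|) = sqrt(75) = 8.6603
Real part = 15/(2*5) = 1.5000
Imag part = 8.6603/(2*5) = 0.8660

1.5000 ± 0.8660i


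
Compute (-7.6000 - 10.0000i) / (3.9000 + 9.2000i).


Conjugate of z2 = 3.9000 - 9.2000i
Numerator: (-7.6000 - 10.0000i)(3.9000 - 9.2000i) = -121.6400 + 30.9200i
Denominator: 3.9^2 + 9.2^2 = 99.85
Result = (-121.6400 + 30.9200i)/99.85

-1.2182 + 0.3097i


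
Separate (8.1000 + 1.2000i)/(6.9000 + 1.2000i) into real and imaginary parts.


Multiply by conjugate: (8.1000 + 1.2000i)(6.9000 - 1.2000i) / (6.9^2 + 1.2^2)
Numerator real = 8.1*6.9 + 1.2*1.2 = 57.33
Numerator imag = 1.2*6.9 - 8.1*1.2 = -1.44
Denominator = 49.05
Re(z) = 57.33/49.05 = 1.1688
Im(z) = -1.44/49.05 = -0.0294

Re(z) = 1.1688, Im(z) = -0.0294


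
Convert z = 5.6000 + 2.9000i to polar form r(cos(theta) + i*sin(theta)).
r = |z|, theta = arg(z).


r = sqrt(31.36+8.41) = sqrt(39.77) = 6.3063
theta = atan2(2.9, 5.6) = 27.3777 degrees

r = 6.3063, theta = 27.3777 degrees


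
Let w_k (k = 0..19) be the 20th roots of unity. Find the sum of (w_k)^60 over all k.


The roots are w_k = w^k with w = e^(2*pi*i/20), and (w^k)^60 = (w^60)^k.
So S = 1 + u + u^2 + ... + u^(19) with u = w^60.
60 = 3*20 + 0, so 60 is a multiple of 20 and u = (w^20)^3 = 1.
Every one of the 20 terms equals 1: S = 20

S = 20


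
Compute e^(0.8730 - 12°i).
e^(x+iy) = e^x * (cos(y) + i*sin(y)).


e^0.8730 = 2.3941
cos(-12°) = 0.97815
sin(-12°) = -0.20791
Real = 2.3941*0.97815 = 2.3418
Imag = 2.3941*(-0.20791) = -0.4978

2.3418 - 0.4978i


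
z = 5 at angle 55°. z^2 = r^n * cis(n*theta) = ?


r^2 = 5^2 = 25
n*theta = 2*55° = 110° = 110° (mod 360)
a = 25*cos(110°) = -8.5505
b = 25*sin(110°) = 23.4923

25 cis(110°) = -8.5505 + 23.4923i


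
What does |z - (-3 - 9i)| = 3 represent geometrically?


|z - z0| = r is a circle with center z0 and radius r.
Center = (-3, -9), radius = 3

Circle with center (-3, -9) and radius 3


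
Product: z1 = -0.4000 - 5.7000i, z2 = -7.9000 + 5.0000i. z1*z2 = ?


Real = -0.4*(-7.9) - (-5.7)*5 = 3.16 - (-28.5) = 31.66
Imag = -0.4*5 - (7.9)*(-5.7) = -2 + 45.03 = 43.03

31.6600 + 43.0300i


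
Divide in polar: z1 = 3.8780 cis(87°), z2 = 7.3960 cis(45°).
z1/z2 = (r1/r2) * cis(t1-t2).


r = 3.8780 / 7.3960 = 0.5243
theta = 87° - 45° = 42° = 42° (mod 360)

0.5243 cis(42°)


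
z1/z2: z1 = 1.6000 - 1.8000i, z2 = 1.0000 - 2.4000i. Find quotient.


Conjugate of z2 = 1.0000 + 2.4000i
Numerator: (1.6000 - 1.8000i)(1.0000 + 2.4000i) = 5.9200 + 2.0400i
Denominator: 1^2 + (-2.4)^2 = 6.76
Result = (5.9200 + 2.0400i)/6.76

0.8757 + 0.3018i


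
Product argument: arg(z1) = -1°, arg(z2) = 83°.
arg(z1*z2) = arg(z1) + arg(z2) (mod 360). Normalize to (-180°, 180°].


arg(z1*z2) = -1° + 83° = 82°
Normalized to (-180°, 180°]: 82°

82°


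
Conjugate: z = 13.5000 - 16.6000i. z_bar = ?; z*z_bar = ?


z_bar = 13.5000 + 16.6000i
z*z_bar = 13.5^2 + (-16.6)^2 = 182.25 + 275.56 = 457.81

z_bar = 13.5000 + 16.6000i, z*z_bar = 457.81


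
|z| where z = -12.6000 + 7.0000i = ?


|z| = sqrt((-12.6)^2 + 7^2) = sqrt(158.76 + 49) = sqrt(207.76) = 14.4139

|z| = 14.4139


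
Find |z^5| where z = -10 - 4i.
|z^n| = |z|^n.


|z| = sqrt(100+16) = sqrt(116) = 10.7703
|z^5| = |z|^5 = (sqrt(116))^5 = 116^2 * sqrt(116) = 13456*sqrt(116)

|z^5| = 13456*sqrt(116) ≈ 144925.5553


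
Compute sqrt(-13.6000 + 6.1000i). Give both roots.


|z| = sqrt(184.96+37.21) = 14.9054
sqrt((|z|+a)/2) = sqrt((14.9054+(-13.6))/2) = sqrt(0.6527) = 0.8079
sqrt((|z|-a)/2) = sqrt((14.9054-(-13.6))/2) = sqrt(14.2527) = 3.7753

±(0.8079 + 3.7753i) i.e. 0.8079 + 3.7753i and -0.8079 - 3.7753i


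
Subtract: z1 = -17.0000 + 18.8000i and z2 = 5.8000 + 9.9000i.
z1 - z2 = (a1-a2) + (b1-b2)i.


Real: -17 - 5.8 = -22.8
Imag: 18.8 - 9.9 = 8.9

-22.8000 + 8.9000i


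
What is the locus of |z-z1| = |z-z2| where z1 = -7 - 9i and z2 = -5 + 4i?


Equal distances means the locus is the perpendicular bisector of z1 and z2.
Midpoint = ((-7+(-5))/2, (-9+4)/2) = (-6.0000, -2.5000)

Perpendicular bisector through (-6.0000, -2.5000)


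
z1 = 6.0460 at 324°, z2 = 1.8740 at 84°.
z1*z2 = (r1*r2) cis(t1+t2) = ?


r = 6.0460 * 1.8740 = 11.3302
theta = 324° + 84° = 408° = 48° (mod 360)

11.3302 cis(48°)


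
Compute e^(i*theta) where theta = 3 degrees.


cos(3°) = 0.9986
sin(3°) = 0.0523

e^(i*3°) = 0.9986 + 0.0523i


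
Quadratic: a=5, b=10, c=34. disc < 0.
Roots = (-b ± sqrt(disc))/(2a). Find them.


disc = 10^2 - 4*5*34 = 100 - 680 = -580
sqrt(|disc|) = sqrt(580) = 24.0832
Real part = -10/(2*5) = -1.0000
Imag part = 24.0832/(2*5) = 2.4083

-1.0000 ± 2.4083i


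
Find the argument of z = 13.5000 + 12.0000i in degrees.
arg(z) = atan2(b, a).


Re = 13.5, Im = 12
arg = atan2(12, 13.5) = 41.6335 degrees

arg(z) = 41.6335 degrees


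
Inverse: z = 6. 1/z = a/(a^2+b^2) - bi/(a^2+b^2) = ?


|z|^2 = 36+0 = 36
1/z = (6 - 0i)/36

1/z = 0.1667 + 0i


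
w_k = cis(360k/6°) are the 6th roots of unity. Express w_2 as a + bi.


Angle = 360*2/6 = 120°
a = cos(120°) = -0.5000
b = sin(120°) = 0.8660

-0.5000 + 0.8660i


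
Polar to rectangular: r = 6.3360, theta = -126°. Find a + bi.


a = 6.3360*cos(-126°) = 6.3360*(-0.58779) = -3.7242
b = 6.3360*sin(-126°) = 6.3360*(-0.809017) = -5.1259

-3.7242 - 5.1259i


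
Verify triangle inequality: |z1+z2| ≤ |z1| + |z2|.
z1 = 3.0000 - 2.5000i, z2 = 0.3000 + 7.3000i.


|z1| = sqrt(3^2 + (-2.5)^2) = sqrt(15.25) = 3.9051
|z2| = sqrt(0.3^2 + 7.3^2) = sqrt(53.38) = 7.3062
z1+z2 = 3.3000 + 4.8000i
|z1+z2| = sqrt(33.93) = 5.8249
|z1|+|z2| = 3.9051 + 7.3062 = 11.2113

|z1+z2| = 5.8249 ≤ |z1|+|z2| = 11.2113 (verified)


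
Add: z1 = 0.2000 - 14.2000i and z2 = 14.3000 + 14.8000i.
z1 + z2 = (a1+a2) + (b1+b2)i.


Real: 0.2 + 14.3 = 14.5
Imag: -14.2 + 14.8 = 0.6

14.5000 + 0.6000i


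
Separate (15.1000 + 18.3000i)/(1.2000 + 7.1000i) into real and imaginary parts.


Multiply by conjugate: (15.1000 + 18.3000i)(1.2000 - 7.1000i) / (1.2^2 + 7.1^2)
Numerator real = 15.1*1.2 + 18.3*7.1 = 148.05
Numerator imag = 18.3*1.2 - 15.1*7.1 = -85.25
Denominator = 51.85
Re(z) = 148.05/51.85 = 2.8554
Im(z) = -85.25/51.85 = -1.6442

Re(z) = 2.8554, Im(z) = -1.6442


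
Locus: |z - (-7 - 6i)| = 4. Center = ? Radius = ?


|z - z0| = r is a circle with center z0 and radius r.
Center = (-7, -6), radius = 4

Circle with center (-7, -6) and radius 4


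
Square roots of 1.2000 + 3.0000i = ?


|z| = sqrt(1.44+9) = 3.2311
sqrt((|z|+a)/2) = sqrt((3.2311+1.2)/2) = sqrt(2.2155) = 1.4885
sqrt((|z|-a)/2) = sqrt((3.2311-1.2)/2) = sqrt(1.0155) = 1.0077

±(1.4885 + 1.0077i) i.e. 1.4885 + 1.0077i and -1.4885 - 1.0077i


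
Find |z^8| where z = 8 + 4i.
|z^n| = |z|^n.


|z| = sqrt(64+16) = sqrt(80) = 8.9443
|z^8| = |z|^8 = (sqrt(80))^8 = 80^4 = 40960000

|z^8| = 40960000


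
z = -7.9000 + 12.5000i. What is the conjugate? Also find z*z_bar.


z_bar = -7.9000 - 12.5000i
z*z_bar = (-7.9)^2 + 12.5^2 = 62.41 + 156.25 = 218.66

z_bar = -7.9000 - 12.5000i, z*z_bar = 218.66


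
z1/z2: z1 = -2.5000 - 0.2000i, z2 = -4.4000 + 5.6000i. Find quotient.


Conjugate of z2 = -4.4000 - 5.6000i
Numerator: (-2.5000 - 0.2000i)(-4.4000 - 5.6000i) = 9.8800 + 14.8800i
Denominator: (-4.4)^2 + 5.6^2 = 50.72
Result = (9.8800 + 14.8800i)/50.72

0.1948 + 0.2934i


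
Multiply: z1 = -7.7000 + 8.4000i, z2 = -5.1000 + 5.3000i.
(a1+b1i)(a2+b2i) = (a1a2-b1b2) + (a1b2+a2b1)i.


Real = -7.7*(-5.1) - 8.4*5.3 = 39.27 - 44.52 = -5.25
Imag = -7.7*5.3 - (5.1)*8.4 = -40.81 - (42.84) = -83.65

-5.2500 - 83.6500i


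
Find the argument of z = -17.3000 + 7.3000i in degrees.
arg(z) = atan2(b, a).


Re = -17.3, Im = 7.3
arg = atan2(7.3, -17.3) = 157.1219 degrees

arg(z) = 157.1219 degrees


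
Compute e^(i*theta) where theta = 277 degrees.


cos(277°) = 0.1219
sin(277°) = -0.9925

e^(i*277°) = 0.1219 - 0.9925i


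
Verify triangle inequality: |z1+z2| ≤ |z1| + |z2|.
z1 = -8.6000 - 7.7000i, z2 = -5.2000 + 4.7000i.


|z1| = sqrt((-8.6)^2 + (-7.7)^2) = sqrt(133.25) = 11.5434
|z2| = sqrt((-5.2)^2 + 4.7^2) = sqrt(49.13) = 7.0093
z1+z2 = -13.8000 - 3.0000i
|z1+z2| = sqrt(199.44) = 14.1223
|z1|+|z2| = 11.5434 + 7.0093 = 18.5527

|z1+z2| = 14.1223 ≤ |z1|+|z2| = 18.5527 (verified)


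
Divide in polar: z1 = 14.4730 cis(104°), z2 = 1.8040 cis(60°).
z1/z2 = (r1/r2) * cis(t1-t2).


r = 14.4730 / 1.8040 = 8.0227
theta = 104° - 60° = 44° = 44° (mod 360)

8.0227 cis(44°)


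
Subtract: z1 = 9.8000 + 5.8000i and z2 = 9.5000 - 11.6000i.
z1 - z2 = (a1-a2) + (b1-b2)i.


Real: 9.8 - 9.5 = 0.3
Imag: 5.8 + 11.6 = 17.4

0.3000 + 17.4000i


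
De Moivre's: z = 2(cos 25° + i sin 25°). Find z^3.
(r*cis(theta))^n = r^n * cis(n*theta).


r^3 = 2^3 = 8
n*theta = 3*25° = 75° = 75° (mod 360)
a = 8*cos(75°) = 2.0706
b = 8*sin(75°) = 7.7274

8 cis(75°) = 2.0706 + 7.7274i


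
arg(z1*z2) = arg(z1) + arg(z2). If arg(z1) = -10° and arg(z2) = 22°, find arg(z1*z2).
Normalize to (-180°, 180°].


arg(z1*z2) = -10° + 22° = 12°
Normalized to (-180°, 180°]: 12°

12°


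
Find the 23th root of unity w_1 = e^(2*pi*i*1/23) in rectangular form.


Angle = 360*1/23 = 15.6522°
a = cos(15.6522°) = 0.9629
b = sin(15.6522°) = 0.2698

0.9629 + 0.2698i


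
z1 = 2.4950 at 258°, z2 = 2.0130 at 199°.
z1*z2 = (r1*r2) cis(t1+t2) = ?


r = 2.4950 * 2.0130 = 5.0224
theta = 258° + 199° = 457° = 97° (mod 360)

5.0224 cis(97°)


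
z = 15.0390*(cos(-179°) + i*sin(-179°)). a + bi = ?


a = 15.0390*cos(-179°) = 15.0390*(-0.99985) = -15.0367
b = 15.0390*sin(-179°) = 15.0390*(-0.017452) = -0.2625

-15.0367 - 0.2625i


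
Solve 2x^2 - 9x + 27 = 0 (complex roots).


disc = (-9)^2 - 4*2*27 = 81 - 216 = -135
sqrt(|disc|) = sqrt(135) = 11.6190
Real part = 9/(2*2) = 2.2500
Imag part = 11.6190/(2*2) = 2.9047

2.2500 ± 2.9047i


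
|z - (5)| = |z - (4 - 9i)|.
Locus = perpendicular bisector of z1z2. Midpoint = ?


Equal distances means the locus is the perpendicular bisector of z1 and z2.
Midpoint = ((5+4)/2, (0+(-9))/2) = (4.5000, -4.5000)

Perpendicular bisector through (4.5000, -4.5000)


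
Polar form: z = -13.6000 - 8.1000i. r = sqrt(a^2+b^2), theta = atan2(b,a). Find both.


r = sqrt(184.96+65.61) = sqrt(250.57) = 15.8294
theta = atan2(-8.1, -13.6) = -149.2225 degrees

r = 15.8294, theta = -149.2225 degrees


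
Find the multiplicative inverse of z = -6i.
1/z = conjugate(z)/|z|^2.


|z|^2 = 0+36 = 36
1/z = (0 + 6i)/36

1/z = 0 + 0.1667i


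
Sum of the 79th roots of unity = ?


The sum of all 79th roots of unity is 0.
Geometric series: (1 - w^79)/(1 - w) = (1-1)/(1-w) = 0 since w^79 = 1, w ≠ 1.
Alternatively: coefficient of z^78 in z^79 - 1 is 0.

0


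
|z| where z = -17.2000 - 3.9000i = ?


|z| = sqrt((-17.2)^2 + (-3.9)^2) = sqrt(295.84 + 15.21) = sqrt(311.05) = 17.6366

|z| = 17.6366


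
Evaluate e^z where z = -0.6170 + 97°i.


e^-0.6170 = 0.53956
cos(97°) = -0.1219
sin(97°) = 0.9925
Real = 0.53956*(-0.1219) = -0.0658
Imag = 0.53956*0.9925 = 0.5355

-0.0658 + 0.5355i


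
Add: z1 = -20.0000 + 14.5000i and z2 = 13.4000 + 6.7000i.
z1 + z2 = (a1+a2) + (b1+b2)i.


Real: -20 + 13.4 = -6.6
Imag: 14.5 + 6.7 = 21.2

-6.6000 + 21.2000i


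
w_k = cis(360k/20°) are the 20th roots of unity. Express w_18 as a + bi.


Angle = 360*18/20 = 324°
a = cos(324°) = 0.8090
b = sin(324°) = -0.5878

0.8090 - 0.5878i


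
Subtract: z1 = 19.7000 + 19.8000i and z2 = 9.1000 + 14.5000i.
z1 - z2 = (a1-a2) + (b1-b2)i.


Real: 19.7 - 9.1 = 10.6
Imag: 19.8 - 14.5 = 5.3

10.6000 + 5.3000i


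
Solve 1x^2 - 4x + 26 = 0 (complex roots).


disc = (-4)^2 - 4*1*26 = 16 - 104 = -88
sqrt(|disc|) = sqrt(88) = 9.3808
Real part = 4/(2*1) = 2.0000
Imag part = 9.3808/(2*1) = 4.6904

2.0000 ± 4.6904i


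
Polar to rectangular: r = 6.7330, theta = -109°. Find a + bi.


a = 6.7330*cos(-109°) = 6.7330*(-0.32557) = -2.1921
b = 6.7330*sin(-109°) = 6.7330*(-0.94552) = -6.3662

-2.1921 - 6.3662i


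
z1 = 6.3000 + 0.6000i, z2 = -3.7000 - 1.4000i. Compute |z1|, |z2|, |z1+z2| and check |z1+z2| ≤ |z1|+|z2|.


|z1| = sqrt(6.3^2 + 0.6^2) = sqrt(40.05) = 6.3285
|z2| = sqrt((-3.7)^2 + (-1.4)^2) = sqrt(15.65) = 3.9560
z1+z2 = 2.6000 - 0.8000i
|z1+z2| = sqrt(7.4) = 2.7203
|z1|+|z2| = 6.3285 + 3.9560 = 10.2845

|z1+z2| = 2.7203 ≤ |z1|+|z2| = 10.2845 (verified)


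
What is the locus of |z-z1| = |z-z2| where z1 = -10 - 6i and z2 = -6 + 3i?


Equal distances means the locus is the perpendicular bisector of z1 and z2.
Midpoint = ((-10+(-6))/2, (-6+3)/2) = (-8.0000, -1.5000)

Perpendicular bisector through (-8.0000, -1.5000)


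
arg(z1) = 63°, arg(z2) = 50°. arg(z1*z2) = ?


arg(z1*z2) = 63° + 50° = 113°
Normalized to (-180°, 180°]: 113°

113°


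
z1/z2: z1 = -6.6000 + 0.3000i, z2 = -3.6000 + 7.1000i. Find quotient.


Conjugate of z2 = -3.6000 - 7.1000i
Numerator: (-6.6000 + 0.3000i)(-3.6000 - 7.1000i) = 25.8900 + 45.7800i
Denominator: (-3.6)^2 + 7.1^2 = 63.37
Result = (25.8900 + 45.7800i)/63.37

0.4086 + 0.7224i


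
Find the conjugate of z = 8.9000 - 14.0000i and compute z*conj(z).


z_bar = 8.9000 + 14.0000i
z*z_bar = 8.9^2 + (-14)^2 = 79.21 + 196 = 275.21

z_bar = 8.9000 + 14.0000i, z*z_bar = 275.21


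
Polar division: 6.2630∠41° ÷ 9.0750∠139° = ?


r = 6.2630 / 9.0750 = 0.6901
theta = 41° - 139° = -98° = 262° (mod 360)

0.6901 cis(262°)


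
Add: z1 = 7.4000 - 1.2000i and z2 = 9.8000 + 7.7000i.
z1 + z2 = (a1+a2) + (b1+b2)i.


Real: 7.4 + 9.8 = 17.2
Imag: -1.2 + 7.7 = 6.5

17.2000 + 6.5000i


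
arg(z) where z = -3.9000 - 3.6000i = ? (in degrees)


Re = -3.9, Im = -3.6
arg = atan2(-3.6, -3.9) = -137.2906 degrees

arg(z) = -137.2906 degrees


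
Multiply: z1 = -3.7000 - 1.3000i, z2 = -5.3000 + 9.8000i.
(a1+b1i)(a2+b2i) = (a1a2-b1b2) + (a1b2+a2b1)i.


Real = -3.7*(-5.3) - (-1.3)*9.8 = 19.61 - (-12.74) = 32.35
Imag = -3.7*9.8 - (5.3)*(-1.3) = -36.26 + 6.89 = -29.37

32.3500 - 29.3700i


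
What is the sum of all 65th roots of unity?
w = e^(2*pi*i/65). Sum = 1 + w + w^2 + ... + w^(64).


The sum of all 65th roots of unity is 0.
Geometric series: (1 - w^65)/(1 - w) = (1-1)/(1-w) = 0 since w^65 = 1, w ≠ 1.
Alternatively: coefficient of z^64 in z^65 - 1 is 0.

0


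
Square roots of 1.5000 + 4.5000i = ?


|z| = sqrt(2.25+20.25) = 4.7434
sqrt((|z|+a)/2) = sqrt((4.7434+1.5)/2) = sqrt(3.1217) = 1.7668
sqrt((|z|-a)/2) = sqrt((4.7434-1.5)/2) = sqrt(1.6217) = 1.2735

±(1.7668 + 1.2735i) i.e. 1.7668 + 1.2735i and -1.7668 - 1.2735i


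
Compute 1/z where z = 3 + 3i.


|z|^2 = 9+9 = 18
1/z = (3 - 3i)/18

1/z = 0.1667 - 0.1667i


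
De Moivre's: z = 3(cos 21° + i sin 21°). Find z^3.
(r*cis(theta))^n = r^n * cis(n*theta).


r^3 = 3^3 = 27
n*theta = 3*21° = 63° = 63° (mod 360)
a = 27*cos(63°) = 12.2577
b = 27*sin(63°) = 24.0572

27 cis(63°) = 12.2577 + 24.0572i


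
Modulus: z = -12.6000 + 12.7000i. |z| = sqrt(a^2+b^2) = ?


|z| = sqrt((-12.6)^2 + 12.7^2) = sqrt(158.76 + 161.29) = sqrt(320.05) = 17.8899

|z| = 17.8899


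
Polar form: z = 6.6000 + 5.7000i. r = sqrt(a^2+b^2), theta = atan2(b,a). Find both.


r = sqrt(43.56+32.49) = sqrt(76.05) = 8.7207
theta = atan2(5.7, 6.6) = 40.8151 degrees

r = 8.7207, theta = 40.8151 degrees


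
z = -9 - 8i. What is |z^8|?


|z| = sqrt(81+64) = sqrt(145) = 12.0416
|z^8| = |z|^8 = (sqrt(145))^8 = 145^4 = 442050625

|z^8| = 442050625


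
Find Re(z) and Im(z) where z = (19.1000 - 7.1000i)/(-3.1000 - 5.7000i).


Multiply by conjugate: (19.1000 - 7.1000i)(-3.1000 + 5.7000i) / ((-3.1)^2 + (-5.7)^2)
Numerator real = 19.1*(-3.1) - (7.1)*(-5.7) = -18.74
Numerator imag = -7.1*(-3.1) - 19.1*(-5.7) = 130.88
Denominator = 42.1
Re(z) = -18.74/42.1 = -0.4451
Im(z) = 130.88/42.1 = 3.1088

Re(z) = -0.4451, Im(z) = 3.1088


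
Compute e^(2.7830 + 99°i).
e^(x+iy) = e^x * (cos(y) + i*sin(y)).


e^2.7830 = 16.1675
cos(99°) = -0.15643
sin(99°) = 0.987688
Real = 16.1675*(-0.15643) = -2.5291
Imag = 16.1675*0.987688 = 15.9684

-2.5291 + 15.9684i


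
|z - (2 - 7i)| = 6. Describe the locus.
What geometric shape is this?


|z - z0| = r is a circle with center z0 and radius r.
Center = (2, -7), radius = 6

Circle with center (2, -7) and radius 6


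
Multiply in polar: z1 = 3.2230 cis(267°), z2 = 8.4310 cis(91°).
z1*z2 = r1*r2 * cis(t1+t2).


r = 3.2230 * 8.4310 = 27.1731
theta = 267° + 91° = 358° = 358° (mod 360)

27.1731 cis(358°)


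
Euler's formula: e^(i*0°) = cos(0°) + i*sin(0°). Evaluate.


cos(0°) = 1.0000
sin(0°) = 0

e^(i*0°) = 1.0000 + 0i


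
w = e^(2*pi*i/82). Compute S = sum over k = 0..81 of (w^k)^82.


The roots are w_k = w^k with w = e^(2*pi*i/82), and (w^k)^82 = (w^82)^k.
So S = 1 + u + u^2 + ... + u^(81) with u = w^82.
82 = 1*82 + 0, so 82 is a multiple of 82 and u = (w^82)^1 = 1.
Every one of the 82 terms equals 1: S = 82

S = 82


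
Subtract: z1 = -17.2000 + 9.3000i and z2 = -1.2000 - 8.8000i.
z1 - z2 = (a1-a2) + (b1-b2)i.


Real: -17.2 + 1.2 = -16
Imag: 9.3 + 8.8 = 18.1

-16.0000 + 18.1000i


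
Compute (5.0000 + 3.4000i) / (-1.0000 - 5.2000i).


Conjugate of z2 = -1.0000 + 5.2000i
Numerator: (5.0000 + 3.4000i)(-1.0000 + 5.2000i) = -22.6800 + 22.6000i
Denominator: (-1)^2 + (-5.2)^2 = 28.04
Result = (-22.6800 + 22.6000i)/28.04

-0.8088 + 0.8060i


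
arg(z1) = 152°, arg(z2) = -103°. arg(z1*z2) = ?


arg(z1*z2) = 152° - 103° = 49°
Normalized to (-180°, 180°]: 49°

49°


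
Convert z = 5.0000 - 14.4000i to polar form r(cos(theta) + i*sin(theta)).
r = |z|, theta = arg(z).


r = sqrt(25+207.36) = sqrt(232.36) = 15.2434
theta = atan2(-14.4, 5) = -70.8519 degrees

r = 15.2434, theta = -70.8519 degrees


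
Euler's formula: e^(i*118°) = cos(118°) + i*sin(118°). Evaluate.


cos(118°) = -0.4695
sin(118°) = 0.8829

e^(i*118°) = -0.4695 + 0.8829i


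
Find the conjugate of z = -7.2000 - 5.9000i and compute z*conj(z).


z_bar = -7.2000 + 5.9000i
z*z_bar = (-7.2)^2 + (-5.9)^2 = 51.84 + 34.81 = 86.65

z_bar = -7.2000 + 5.9000i, z*z_bar = 86.65


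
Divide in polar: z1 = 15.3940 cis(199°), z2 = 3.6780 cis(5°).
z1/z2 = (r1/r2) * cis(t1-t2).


r = 15.3940 / 3.6780 = 4.1854
theta = 199° - 5° = 194° = 194° (mod 360)

4.1854 cis(194°)


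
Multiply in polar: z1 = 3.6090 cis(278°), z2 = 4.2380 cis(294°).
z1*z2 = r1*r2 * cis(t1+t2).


r = 3.6090 * 4.2380 = 15.2949
theta = 278° + 294° = 572° = 212° (mod 360)

15.2949 cis(212°)


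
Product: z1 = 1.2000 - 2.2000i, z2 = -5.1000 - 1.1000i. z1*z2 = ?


Real = 1.2*(-5.1) - (-2.2)*(-1.1) = -6.12 - 2.42 = -8.54
Imag = 1.2*(-1.1) - (5.1)*(-2.2) = -1.32 + 11.22 = 9.9

-8.5400 + 9.9000i


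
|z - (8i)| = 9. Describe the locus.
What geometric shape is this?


|z - z0| = r is a circle with center z0 and radius r.
Center = (0, 8), radius = 9

Circle with center (0, 8) and radius 9


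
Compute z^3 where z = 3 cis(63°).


r^3 = 3^3 = 27
n*theta = 3*63° = 189° = 189° (mod 360)
a = 27*cos(189°) = -26.6676
b = 27*sin(189°) = -4.2237

27 cis(189°) = -26.6676 - 4.2237i


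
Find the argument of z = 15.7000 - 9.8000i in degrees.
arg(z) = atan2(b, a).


Re = 15.7, Im = -9.8
arg = atan2(-9.8, 15.7) = -31.9726 degrees

arg(z) = -31.9726 degrees


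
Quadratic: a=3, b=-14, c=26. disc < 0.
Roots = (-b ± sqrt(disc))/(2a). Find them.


disc = (-14)^2 - 4*3*26 = 196 - 312 = -116
sqrt(|disc|) = sqrt(116) = 10.7703
Real part = 14/(2*3) = 2.3333
Imag part = 10.7703/(2*3) = 1.7951

2.3333 ± 1.7951i


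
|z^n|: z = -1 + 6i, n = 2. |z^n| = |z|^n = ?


|z| = sqrt(1+36) = sqrt(37) = 6.0828
|z^2| = |z|^2 = (sqrt(37))^2 = 37

|z^2| = 37


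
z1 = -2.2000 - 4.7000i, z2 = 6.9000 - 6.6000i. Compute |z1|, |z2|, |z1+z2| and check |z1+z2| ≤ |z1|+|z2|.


|z1| = sqrt((-2.2)^2 + (-4.7)^2) = sqrt(26.93) = 5.1894
|z2| = sqrt(6.9^2 + (-6.6)^2) = sqrt(91.17) = 9.5483
z1+z2 = 4.7000 - 11.3000i
|z1+z2| = sqrt(149.78) = 12.2385
|z1|+|z2| = 5.1894 + 9.5483 = 14.7377

|z1+z2| = 12.2385 ≤ |z1|+|z2| = 14.7377 (verified)


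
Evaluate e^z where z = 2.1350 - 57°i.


e^2.1350 = 8.45705
cos(-57°) = 0.54464
sin(-57°) = -0.83867
Real = 8.45705*0.54464 = 4.6060
Imag = 8.45705*(-0.83867) = -7.0927

4.6060 - 7.0927i


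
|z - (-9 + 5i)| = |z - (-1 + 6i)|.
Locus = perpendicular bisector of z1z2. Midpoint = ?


Equal distances means the locus is the perpendicular bisector of z1 and z2.
Midpoint = ((-9+(-1))/2, (5+6)/2) = (-5.0000, 5.5000)

Perpendicular bisector through (-5.0000, 5.5000)


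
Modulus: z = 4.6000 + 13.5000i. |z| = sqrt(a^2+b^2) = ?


|z| = sqrt(4.6^2 + 13.5^2) = sqrt(21.16 + 182.25) = sqrt(203.41) = 14.2622

|z| = 14.2622


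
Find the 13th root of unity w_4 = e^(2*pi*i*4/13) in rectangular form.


Angle = 360*4/13 = 110.7692°
a = cos(110.7692°) = -0.3546
b = sin(110.7692°) = 0.9350

-0.3546 + 0.9350i


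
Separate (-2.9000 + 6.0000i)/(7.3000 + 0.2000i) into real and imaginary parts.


Multiply by conjugate: (-2.9000 + 6.0000i)(7.3000 - 0.2000i) / (7.3^2 + 0.2^2)
Numerator real = -2.9*7.3 + 6*0.2 = -19.97
Numerator imag = 6*7.3 - (-2.9)*0.2 = 44.38
Denominator = 53.33
Re(z) = -19.97/53.33 = -0.3745
Im(z) = 44.38/53.33 = 0.8322

Re(z) = -0.3745, Im(z) = 0.8322


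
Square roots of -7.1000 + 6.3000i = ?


|z| = sqrt(50.41+39.69) = 9.4921
sqrt((|z|+a)/2) = sqrt((9.4921+(-7.1))/2) = sqrt(1.1961) = 1.0936
sqrt((|z|-a)/2) = sqrt((9.4921-(-7.1))/2) = sqrt(8.2961) = 2.8803

±(1.0936 + 2.8803i) i.e. 1.0936 + 2.8803i and -1.0936 - 2.8803i


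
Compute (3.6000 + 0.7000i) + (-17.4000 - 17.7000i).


Real: 3.6 - 17.4 = -13.8
Imag: 0.7 - 17.7 = -17

-13.8000 - 17.0000i


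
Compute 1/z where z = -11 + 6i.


|z|^2 = 121+36 = 157
1/z = (-11 - 6i)/157

1/z = -0.0701 - 0.0382i


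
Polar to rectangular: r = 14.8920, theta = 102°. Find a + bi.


a = 14.8920*cos(102°) = 14.8920*(-0.20791) = -3.0962
b = 14.8920*sin(102°) = 14.8920*0.97815 = 14.5666

-3.0962 + 14.5666i


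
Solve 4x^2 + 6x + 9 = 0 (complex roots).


disc = 6^2 - 4*4*9 = 36 - 144 = -108
sqrt(|disc|) = sqrt(108) = 10.3923
Real part = -6/(2*4) = -0.7500
Imag part = 10.3923/(2*4) = 1.2990

-0.7500 ± 1.2990i


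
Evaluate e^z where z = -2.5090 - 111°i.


e^-2.5090 = 0.08135
cos(-111°) = -0.3584
sin(-111°) = -0.9336
Real = 0.08135*(-0.3584) = -0.0292
Imag = 0.08135*(-0.9336) = -0.0759

-0.0292 - 0.0759i


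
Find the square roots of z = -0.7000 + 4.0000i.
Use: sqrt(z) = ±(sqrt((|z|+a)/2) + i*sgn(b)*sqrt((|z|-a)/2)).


|z| = sqrt(0.49+16) = 4.0608
sqrt((|z|+a)/2) = sqrt((4.0608+(-0.7))/2) = sqrt(1.6804) = 1.2963
sqrt((|z|-a)/2) = sqrt((4.0608-(-0.7))/2) = sqrt(2.3804) = 1.5429

±(1.2963 + 1.5429i) i.e. 1.2963 + 1.5429i and -1.2963 - 1.5429i


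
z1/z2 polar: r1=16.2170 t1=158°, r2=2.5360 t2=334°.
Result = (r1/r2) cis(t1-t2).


r = 16.2170 / 2.5360 = 6.3947
theta = 158° - 334° = -176° = 184° (mod 360)

6.3947 cis(184°)


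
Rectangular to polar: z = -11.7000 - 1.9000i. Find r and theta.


r = sqrt(136.89+3.61) = sqrt(140.5) = 11.8533
theta = atan2(-1.9, -11.7) = -170.7761 degrees

r = 11.8533, theta = -170.7761 degrees


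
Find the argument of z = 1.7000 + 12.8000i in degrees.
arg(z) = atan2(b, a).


Re = 1.7, Im = 12.8
arg = atan2(12.8, 1.7) = 82.4347 degrees

arg(z) = 82.4347 degrees


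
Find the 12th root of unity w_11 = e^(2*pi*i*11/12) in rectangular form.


Angle = 360*11/12 = 330°
a = cos(330°) = 0.8660
b = sin(330°) = -0.5000

0.8660 - 0.5000i


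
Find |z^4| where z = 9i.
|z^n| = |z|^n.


|z| = sqrt(0+81) = sqrt(81) = 9
|z^4| = |z|^4 = 9^4 = 6561

|z^4| = 6561


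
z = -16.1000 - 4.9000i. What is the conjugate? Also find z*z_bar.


z_bar = -16.1000 + 4.9000i
z*z_bar = (-16.1)^2 + (-4.9)^2 = 259.21 + 24.01 = 283.22

z_bar = -16.1000 + 4.9000i, z*z_bar = 283.22


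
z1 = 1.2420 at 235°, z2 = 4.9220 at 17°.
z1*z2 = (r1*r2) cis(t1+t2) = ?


r = 1.2420 * 4.9220 = 6.1131
theta = 235° + 17° = 252° = 252° (mod 360)

6.1131 cis(252°)


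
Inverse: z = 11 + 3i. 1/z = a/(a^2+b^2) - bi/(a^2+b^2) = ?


|z|^2 = 121+9 = 130
1/z = (11 - 3i)/130

1/z = 0.0846 - 0.0231i


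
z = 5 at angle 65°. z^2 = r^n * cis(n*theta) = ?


r^2 = 5^2 = 25
n*theta = 2*65° = 130° = 130° (mod 360)
a = 25*cos(130°) = -16.0697
b = 25*sin(130°) = 19.1511

25 cis(130°) = -16.0697 + 19.1511i


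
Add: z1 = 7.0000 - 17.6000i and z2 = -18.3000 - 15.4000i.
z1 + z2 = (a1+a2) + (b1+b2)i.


Real: 7 - 18.3 = -11.3
Imag: -17.6 - 15.4 = -33

-11.3000 - 33.0000i


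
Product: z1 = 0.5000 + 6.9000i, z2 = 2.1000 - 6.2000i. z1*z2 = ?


Real = 0.5*2.1 - 6.9*(-6.2) = 1.05 - (-42.78) = 43.83
Imag = 0.5*(-6.2) + 2.1*6.9 = -3.1 + 14.49 = 11.39

43.8300 + 11.3900i


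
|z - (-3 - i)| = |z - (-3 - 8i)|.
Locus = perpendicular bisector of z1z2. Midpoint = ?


Equal distances means the locus is the perpendicular bisector of z1 and z2.
Midpoint = ((-3+(-3))/2, (-1+(-8))/2) = (-3.0000, -4.5000)

Perpendicular bisector through (-3.0000, -4.5000)
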